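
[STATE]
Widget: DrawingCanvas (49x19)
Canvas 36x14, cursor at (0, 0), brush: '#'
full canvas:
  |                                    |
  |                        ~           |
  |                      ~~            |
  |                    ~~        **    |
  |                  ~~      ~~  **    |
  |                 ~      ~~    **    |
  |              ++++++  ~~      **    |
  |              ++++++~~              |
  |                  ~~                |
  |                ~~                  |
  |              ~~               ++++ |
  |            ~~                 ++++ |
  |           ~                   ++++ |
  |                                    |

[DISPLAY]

+                                                
                        ~                        
                      ~~                         
                    ~~        **                 
                  ~~      ~~  **                 
                 ~      ~~    **                 
              ++++++  ~~      **                 
              ++++++~~                           
                  ~~                             
                ~~                               
              ~~               ++++              
            ~~                 ++++              
           ~                   ++++              
                                                 
                                                 
                                                 
                                                 
                                                 
                                                 


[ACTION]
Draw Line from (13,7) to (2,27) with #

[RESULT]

+                                                
                        ~                        
                      ~~   #                     
                    ~~   ##   **                 
                  ~~   ## ~~  **                 
                 ~   ## ~~    **                 
              +++++## ~~      **                 
              ++++#+~~                           
                ##~~                             
              ##~~                               
            ##~~               ++++              
          ##~~                 ++++              
        ## ~                   ++++              
       #                                         
                                                 
                                                 
                                                 
                                                 
                                                 


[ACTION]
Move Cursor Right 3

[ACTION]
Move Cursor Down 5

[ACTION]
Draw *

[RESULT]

                                                 
                        ~                        
                      ~~   #                     
                    ~~   ##   **                 
                  ~~   ## ~~  **                 
   *             ~   ## ~~    **                 
              +++++## ~~      **                 
              ++++#+~~                           
                ##~~                             
              ##~~                               
            ##~~               ++++              
          ##~~                 ++++              
        ## ~                   ++++              
       #                                         
                                                 
                                                 
                                                 
                                                 
                                                 


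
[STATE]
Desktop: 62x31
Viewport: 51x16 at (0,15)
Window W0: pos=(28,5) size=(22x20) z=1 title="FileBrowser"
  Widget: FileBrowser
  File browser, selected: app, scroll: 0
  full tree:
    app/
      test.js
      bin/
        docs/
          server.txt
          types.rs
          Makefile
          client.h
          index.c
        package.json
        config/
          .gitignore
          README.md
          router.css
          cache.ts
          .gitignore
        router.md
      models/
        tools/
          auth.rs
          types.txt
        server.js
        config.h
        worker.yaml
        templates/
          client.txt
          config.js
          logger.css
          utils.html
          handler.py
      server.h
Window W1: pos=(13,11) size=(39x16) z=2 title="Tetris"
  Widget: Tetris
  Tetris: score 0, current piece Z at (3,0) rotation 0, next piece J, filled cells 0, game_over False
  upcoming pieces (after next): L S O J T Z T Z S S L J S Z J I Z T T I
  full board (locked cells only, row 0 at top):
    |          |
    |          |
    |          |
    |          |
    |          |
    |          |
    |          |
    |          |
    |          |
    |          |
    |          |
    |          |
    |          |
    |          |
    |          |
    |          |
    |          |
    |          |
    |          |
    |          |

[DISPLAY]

             ┃          │█                         
             ┃          │███                       
             ┃          │                          
             ┃          │                          
             ┃          │                          
             ┃          │Score:                    
             ┃          │0                         
             ┃          │                          
             ┃          │                          
             ┃          │                          
             ┃          │                          
             ┗━━━━━━━━━━━━━━━━━━━━━━━━━━━━━━━━━━━━━
                                                   
                                                   
                                                   
                                                   


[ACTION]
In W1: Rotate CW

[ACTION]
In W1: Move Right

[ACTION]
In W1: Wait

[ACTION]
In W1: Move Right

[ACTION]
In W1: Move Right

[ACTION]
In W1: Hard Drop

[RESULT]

             ┃          │  ▒                       
             ┃          │▒▒▒                       
             ┃          │                          
             ┃          │                          
             ┃          │                          
             ┃          │Score:                    
             ┃          │0                         
             ┃          │                          
             ┃       ▓  │                          
             ┃      ▓▓  │                          
             ┃      ▓   │                          
             ┗━━━━━━━━━━━━━━━━━━━━━━━━━━━━━━━━━━━━━
                                                   
                                                   
                                                   
                                                   


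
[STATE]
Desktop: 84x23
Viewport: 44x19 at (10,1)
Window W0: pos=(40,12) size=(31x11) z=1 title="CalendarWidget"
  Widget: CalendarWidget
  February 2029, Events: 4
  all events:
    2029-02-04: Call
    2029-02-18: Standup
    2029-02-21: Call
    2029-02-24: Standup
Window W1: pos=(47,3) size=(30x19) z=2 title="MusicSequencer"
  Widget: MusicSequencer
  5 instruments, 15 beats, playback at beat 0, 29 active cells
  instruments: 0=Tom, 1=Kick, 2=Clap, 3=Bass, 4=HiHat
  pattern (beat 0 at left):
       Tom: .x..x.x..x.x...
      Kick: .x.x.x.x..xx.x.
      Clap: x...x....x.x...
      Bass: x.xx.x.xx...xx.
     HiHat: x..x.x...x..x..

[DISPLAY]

                                            
                                            
                                     ┏━━━━━━
                                     ┃ Music
                                     ┠──────
                                     ┃      
                                     ┃   Tom
                                     ┃  Kick
                                     ┃  Clap
                                     ┃  Bass
                                     ┃ HiHat
                              ┏━━━━━━┃      
                              ┃ Calen┃      
                              ┠──────┃      
                              ┃      ┃      
                              ┃Mo Tu ┃      
                              ┃      ┃      
                              ┃ 5  6 ┃      
                              ┃12 13 ┃      


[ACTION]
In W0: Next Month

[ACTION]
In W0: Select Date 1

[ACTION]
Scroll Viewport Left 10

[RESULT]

                                            
                                            
                                            
                                            
                                            
                                            
                                            
                                            
                                            
                                            
                                            
                                        ┏━━━
                                        ┃ Ca
                                        ┠───
                                        ┃   
                                        ┃Mo 
                                        ┃   
                                        ┃ 5 
                                        ┃12 


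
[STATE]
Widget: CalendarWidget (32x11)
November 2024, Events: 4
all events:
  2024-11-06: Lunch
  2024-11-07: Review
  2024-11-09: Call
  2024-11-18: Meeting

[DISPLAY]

         November 2024          
Mo Tu We Th Fr Sa Su            
             1  2  3            
 4  5  6*  7*  8  9* 10         
11 12 13 14 15 16 17            
18* 19 20 21 22 23 24           
25 26 27 28 29 30               
                                
                                
                                
                                


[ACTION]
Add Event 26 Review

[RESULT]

         November 2024          
Mo Tu We Th Fr Sa Su            
             1  2  3            
 4  5  6*  7*  8  9* 10         
11 12 13 14 15 16 17            
18* 19 20 21 22 23 24           
25 26* 27 28 29 30              
                                
                                
                                
                                


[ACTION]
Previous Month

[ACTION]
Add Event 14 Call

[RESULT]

          October 2024          
Mo Tu We Th Fr Sa Su            
    1  2  3  4  5  6            
 7  8  9 10 11 12 13            
14* 15 16 17 18 19 20           
21 22 23 24 25 26 27            
28 29 30 31                     
                                
                                
                                
                                


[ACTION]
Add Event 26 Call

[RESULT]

          October 2024          
Mo Tu We Th Fr Sa Su            
    1  2  3  4  5  6            
 7  8  9 10 11 12 13            
14* 15 16 17 18 19 20           
21 22 23 24 25 26* 27           
28 29 30 31                     
                                
                                
                                
                                


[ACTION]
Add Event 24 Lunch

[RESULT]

          October 2024          
Mo Tu We Th Fr Sa Su            
    1  2  3  4  5  6            
 7  8  9 10 11 12 13            
14* 15 16 17 18 19 20           
21 22 23 24* 25 26* 27          
28 29 30 31                     
                                
                                
                                
                                


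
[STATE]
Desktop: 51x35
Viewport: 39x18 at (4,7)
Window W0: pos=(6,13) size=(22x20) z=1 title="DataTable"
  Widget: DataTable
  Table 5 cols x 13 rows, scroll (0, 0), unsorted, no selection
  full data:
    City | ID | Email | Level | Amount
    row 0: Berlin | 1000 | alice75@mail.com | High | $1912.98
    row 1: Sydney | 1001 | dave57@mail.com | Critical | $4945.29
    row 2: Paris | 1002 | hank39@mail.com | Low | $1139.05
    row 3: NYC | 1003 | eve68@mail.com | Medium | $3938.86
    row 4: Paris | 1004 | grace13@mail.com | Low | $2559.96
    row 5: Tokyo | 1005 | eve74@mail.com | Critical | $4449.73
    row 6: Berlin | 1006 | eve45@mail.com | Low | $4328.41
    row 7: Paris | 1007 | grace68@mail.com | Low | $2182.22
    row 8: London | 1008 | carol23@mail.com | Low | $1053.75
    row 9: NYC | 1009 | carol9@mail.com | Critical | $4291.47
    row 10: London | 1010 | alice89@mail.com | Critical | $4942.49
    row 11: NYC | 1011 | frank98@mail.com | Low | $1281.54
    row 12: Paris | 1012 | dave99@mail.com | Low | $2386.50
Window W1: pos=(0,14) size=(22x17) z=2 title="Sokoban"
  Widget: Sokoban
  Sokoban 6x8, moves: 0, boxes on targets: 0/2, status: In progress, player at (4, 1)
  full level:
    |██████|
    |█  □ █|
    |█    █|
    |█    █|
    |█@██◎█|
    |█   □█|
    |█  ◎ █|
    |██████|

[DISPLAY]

                                       
                                       
                                       
                                       
                                       
                                       
  ┏━━━━━━━━━━━━━━━━━━━━┓               
━━━━━━━━━━━━━━━━━┓     ┃               
koban            ┃─────┨               
─────────────────┨il   ┃               
███              ┃─────┃               
□ █              ┃ce75@┃               
  █              ┃e57@m┃               
  █              ┃k39@m┃               
█◎█              ┃68@ma┃               
 □█              ┃ce13@┃               
◎ █              ┃74@ma┃               
███              ┃45@ma┃               


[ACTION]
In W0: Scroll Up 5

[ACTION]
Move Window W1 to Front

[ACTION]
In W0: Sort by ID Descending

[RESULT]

                                       
                                       
                                       
                                       
                                       
                                       
  ┏━━━━━━━━━━━━━━━━━━━━┓               
━━━━━━━━━━━━━━━━━┓     ┃               
koban            ┃─────┨               
─────────────────┨il   ┃               
███              ┃─────┃               
□ █              ┃e99@m┃               
  █              ┃nk98@┃               
  █              ┃ce89@┃               
█◎█              ┃ol9@m┃               
 □█              ┃ol23@┃               
◎ █              ┃ce68@┃               
███              ┃45@ma┃               


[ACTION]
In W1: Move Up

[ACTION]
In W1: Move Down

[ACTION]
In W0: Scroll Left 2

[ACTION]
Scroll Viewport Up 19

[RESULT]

                                       
                                       
                                       
                                       
                                       
                                       
                                       
                                       
                                       
                                       
                                       
                                       
                                       
  ┏━━━━━━━━━━━━━━━━━━━━┓               
━━━━━━━━━━━━━━━━━┓     ┃               
koban            ┃─────┨               
─────────────────┨il   ┃               
███              ┃─────┃               


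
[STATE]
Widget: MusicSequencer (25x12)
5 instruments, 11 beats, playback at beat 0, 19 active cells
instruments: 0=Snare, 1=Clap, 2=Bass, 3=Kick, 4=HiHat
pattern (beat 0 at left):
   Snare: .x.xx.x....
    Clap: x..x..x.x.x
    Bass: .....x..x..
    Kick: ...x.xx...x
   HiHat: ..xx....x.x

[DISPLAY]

      ▼1234567890        
 Snare·█·██·█····        
  Clap█··█··█·█·█        
  Bass·····█··█··        
  Kick···█·██···█        
 HiHat··██····█·█        
                         
                         
                         
                         
                         
                         


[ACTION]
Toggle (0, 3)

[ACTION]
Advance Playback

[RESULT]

      0▼234567890        
 Snare·█··█·█····        
  Clap█··█··█·█·█        
  Bass·····█··█··        
  Kick···█·██···█        
 HiHat··██····█·█        
                         
                         
                         
                         
                         
                         


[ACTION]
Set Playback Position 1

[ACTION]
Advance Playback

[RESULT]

      01▼34567890        
 Snare·█··█·█····        
  Clap█··█··█·█·█        
  Bass·····█··█··        
  Kick···█·██···█        
 HiHat··██····█·█        
                         
                         
                         
                         
                         
                         


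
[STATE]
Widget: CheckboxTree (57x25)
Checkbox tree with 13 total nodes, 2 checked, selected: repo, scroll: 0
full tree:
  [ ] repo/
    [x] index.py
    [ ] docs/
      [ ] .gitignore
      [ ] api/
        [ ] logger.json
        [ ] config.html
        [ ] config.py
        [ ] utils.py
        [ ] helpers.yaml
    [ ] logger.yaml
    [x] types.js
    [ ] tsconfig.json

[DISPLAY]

>[-] repo/                                               
   [x] index.py                                          
   [ ] docs/                                             
     [ ] .gitignore                                      
     [ ] api/                                            
       [ ] logger.json                                   
       [ ] config.html                                   
       [ ] config.py                                     
       [ ] utils.py                                      
       [ ] helpers.yaml                                  
   [ ] logger.yaml                                       
   [x] types.js                                          
   [ ] tsconfig.json                                     
                                                         
                                                         
                                                         
                                                         
                                                         
                                                         
                                                         
                                                         
                                                         
                                                         
                                                         
                                                         


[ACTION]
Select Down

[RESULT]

 [-] repo/                                               
>  [x] index.py                                          
   [ ] docs/                                             
     [ ] .gitignore                                      
     [ ] api/                                            
       [ ] logger.json                                   
       [ ] config.html                                   
       [ ] config.py                                     
       [ ] utils.py                                      
       [ ] helpers.yaml                                  
   [ ] logger.yaml                                       
   [x] types.js                                          
   [ ] tsconfig.json                                     
                                                         
                                                         
                                                         
                                                         
                                                         
                                                         
                                                         
                                                         
                                                         
                                                         
                                                         
                                                         


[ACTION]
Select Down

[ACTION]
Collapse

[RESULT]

 [-] repo/                                               
   [x] index.py                                          
>  [ ] docs/                                             
   [ ] logger.yaml                                       
   [x] types.js                                          
   [ ] tsconfig.json                                     
                                                         
                                                         
                                                         
                                                         
                                                         
                                                         
                                                         
                                                         
                                                         
                                                         
                                                         
                                                         
                                                         
                                                         
                                                         
                                                         
                                                         
                                                         
                                                         


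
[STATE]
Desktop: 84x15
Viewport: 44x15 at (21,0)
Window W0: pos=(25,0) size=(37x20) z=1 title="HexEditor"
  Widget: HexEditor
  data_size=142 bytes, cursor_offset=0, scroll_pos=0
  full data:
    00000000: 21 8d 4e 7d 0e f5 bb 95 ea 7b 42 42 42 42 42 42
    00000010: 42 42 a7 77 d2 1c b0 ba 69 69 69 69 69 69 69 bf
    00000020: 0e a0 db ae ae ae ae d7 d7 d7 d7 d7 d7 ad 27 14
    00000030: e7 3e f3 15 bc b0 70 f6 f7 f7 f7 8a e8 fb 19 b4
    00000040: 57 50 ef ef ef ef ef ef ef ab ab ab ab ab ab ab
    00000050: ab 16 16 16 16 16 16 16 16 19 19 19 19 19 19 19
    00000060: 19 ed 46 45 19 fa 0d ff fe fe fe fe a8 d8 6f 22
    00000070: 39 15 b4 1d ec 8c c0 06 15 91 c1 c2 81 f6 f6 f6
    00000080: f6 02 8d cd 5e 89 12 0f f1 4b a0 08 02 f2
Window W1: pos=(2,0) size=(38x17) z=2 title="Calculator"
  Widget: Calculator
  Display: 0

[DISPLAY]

━━━━━━━━━━━━━━━━━━┓━━━━━━━━━━━━━━━━━━━━━┓   
                  ┃                     ┃   
──────────────────┨─────────────────────┨   
                 0┃d 4e 7d 0e f5 bb 95  ┃   
                  ┃2 a7 77 d2 1c b0 ba  ┃   
                  ┃0 db ae ae ae ae d7  ┃   
                  ┃e f3 15 bc b0 70 f6  ┃   
                  ┃0 ef ef ef ef ef ef  ┃   
                  ┃6 16 16 16 16 16 16  ┃   
                  ┃d 46 45 19 fa 0d ff  ┃   
                  ┃5 b4 1d ec 8c c0 06  ┃   
                  ┃2 8d cd 5e 89 12 0f  ┃   
                  ┃                     ┃   
                  ┃                     ┃   
                  ┃                     ┃   


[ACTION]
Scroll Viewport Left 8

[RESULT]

━━━━━━━━━━━━━━━━━━━━━━━━━━┓━━━━━━━━━━━━━━━━━
r                         ┃                 
──────────────────────────┨─────────────────
                         0┃d 4e 7d 0e f5 bb 
──┬───┐                   ┃2 a7 77 d2 1c b0 
9 │ ÷ │                   ┃0 db ae ae ae ae 
──┼───┤                   ┃e f3 15 bc b0 70 
6 │ × │                   ┃0 ef ef ef ef ef 
──┼───┤                   ┃6 16 16 16 16 16 
3 │ - │                   ┃d 46 45 19 fa 0d 
──┼───┤                   ┃5 b4 1d ec 8c c0 
= │ + │                   ┃2 8d cd 5e 89 12 
──┼───┤                   ┃                 
MR│ M+│                   ┃                 
──┴───┘                   ┃                 


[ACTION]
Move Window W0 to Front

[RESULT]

━━━━━━━━━━━━┏━━━━━━━━━━━━━━━━━━━━━━━━━━━━━━━
r           ┃ HexEditor                     
────────────┠───────────────────────────────
            ┃00000000  21 8d 4e 7d 0e f5 bb 
──┬───┐     ┃00000010  42 42 a7 77 d2 1c b0 
9 │ ÷ │     ┃00000020  0e a0 db ae ae ae ae 
──┼───┤     ┃00000030  e7 3e f3 15 bc b0 70 
6 │ × │     ┃00000040  57 50 ef ef ef ef ef 
──┼───┤     ┃00000050  ab 16 16 16 16 16 16 
3 │ - │     ┃00000060  19 ed 46 45 19 fa 0d 
──┼───┤     ┃00000070  39 15 b4 1d ec 8c c0 
= │ + │     ┃00000080  f6 02 8d cd 5e 89 12 
──┼───┤     ┃                               
MR│ M+│     ┃                               
──┴───┘     ┃                               


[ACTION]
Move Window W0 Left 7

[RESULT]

━━━━━┏━━━━━━━━━━━━━━━━━━━━━━━━━━━━━━━━━━━┓  
r    ┃ HexEditor                         ┃  
─────┠───────────────────────────────────┨  
     ┃00000000  21 8d 4e 7d 0e f5 bb 95  ┃  
──┬──┃00000010  42 42 a7 77 d2 1c b0 ba  ┃  
9 │ ÷┃00000020  0e a0 db ae ae ae ae d7  ┃  
──┼──┃00000030  e7 3e f3 15 bc b0 70 f6  ┃  
6 │ ×┃00000040  57 50 ef ef ef ef ef ef  ┃  
──┼──┃00000050  ab 16 16 16 16 16 16 16  ┃  
3 │ -┃00000060  19 ed 46 45 19 fa 0d ff  ┃  
──┼──┃00000070  39 15 b4 1d ec 8c c0 06  ┃  
= │ +┃00000080  f6 02 8d cd 5e 89 12 0f  ┃  
──┼──┃                                   ┃  
MR│ M┃                                   ┃  
──┴──┃                                   ┃  


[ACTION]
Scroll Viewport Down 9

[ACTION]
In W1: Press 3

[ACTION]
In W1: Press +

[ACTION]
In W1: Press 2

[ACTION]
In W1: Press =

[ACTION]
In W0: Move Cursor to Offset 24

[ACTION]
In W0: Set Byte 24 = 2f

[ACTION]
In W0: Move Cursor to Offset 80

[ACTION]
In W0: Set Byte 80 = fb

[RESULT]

━━━━━┏━━━━━━━━━━━━━━━━━━━━━━━━━━━━━━━━━━━┓  
r    ┃ HexEditor                         ┃  
─────┠───────────────────────────────────┨  
     ┃00000000  21 8d 4e 7d 0e f5 bb 95  ┃  
──┬──┃00000010  42 42 a7 77 d2 1c b0 ba  ┃  
9 │ ÷┃00000020  0e a0 db ae ae ae ae d7  ┃  
──┼──┃00000030  e7 3e f3 15 bc b0 70 f6  ┃  
6 │ ×┃00000040  57 50 ef ef ef ef ef ef  ┃  
──┼──┃00000050  FB 16 16 16 16 16 16 16  ┃  
3 │ -┃00000060  19 ed 46 45 19 fa 0d ff  ┃  
──┼──┃00000070  39 15 b4 1d ec 8c c0 06  ┃  
= │ +┃00000080  f6 02 8d cd 5e 89 12 0f  ┃  
──┼──┃                                   ┃  
MR│ M┃                                   ┃  
──┴──┃                                   ┃  


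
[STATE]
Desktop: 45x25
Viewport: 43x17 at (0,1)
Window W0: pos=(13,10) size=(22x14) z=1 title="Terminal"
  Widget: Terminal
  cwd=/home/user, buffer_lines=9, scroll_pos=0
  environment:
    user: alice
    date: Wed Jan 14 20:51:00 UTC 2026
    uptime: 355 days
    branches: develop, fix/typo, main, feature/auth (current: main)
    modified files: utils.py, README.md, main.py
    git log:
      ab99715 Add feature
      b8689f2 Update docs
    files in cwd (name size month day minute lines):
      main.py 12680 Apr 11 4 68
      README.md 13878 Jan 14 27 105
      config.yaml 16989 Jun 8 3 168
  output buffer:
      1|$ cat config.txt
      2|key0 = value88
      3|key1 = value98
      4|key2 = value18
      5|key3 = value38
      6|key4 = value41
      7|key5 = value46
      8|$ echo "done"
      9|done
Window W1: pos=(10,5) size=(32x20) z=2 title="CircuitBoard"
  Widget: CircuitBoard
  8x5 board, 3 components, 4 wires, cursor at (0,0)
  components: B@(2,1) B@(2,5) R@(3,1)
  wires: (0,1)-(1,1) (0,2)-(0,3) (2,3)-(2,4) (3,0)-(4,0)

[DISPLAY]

                                           
                                           
                                           
                                           
          ┏━━━━━━━━━━━━━━━━━━━━━━━━━━━━━━┓ 
          ┃ CircuitBoard                 ┃ 
          ┠──────────────────────────────┨ 
          ┃   0 1 2 3 4 5 6 7            ┃ 
          ┃0  [.]  ·   · ─ ·             ┃ 
          ┃        │                     ┃ 
          ┃1       ·                     ┃ 
          ┃                              ┃ 
          ┃2       B       · ─ ·   B     ┃ 
          ┃                              ┃ 
          ┃3   ·   R                     ┃ 
          ┃    │                         ┃ 
          ┃4   ·                         ┃ 


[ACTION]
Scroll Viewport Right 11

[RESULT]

                                           
                                           
                                           
                                           
        ┏━━━━━━━━━━━━━━━━━━━━━━━━━━━━━━┓   
        ┃ CircuitBoard                 ┃   
        ┠──────────────────────────────┨   
        ┃   0 1 2 3 4 5 6 7            ┃   
        ┃0  [.]  ·   · ─ ·             ┃   
        ┃        │                     ┃   
        ┃1       ·                     ┃   
        ┃                              ┃   
        ┃2       B       · ─ ·   B     ┃   
        ┃                              ┃   
        ┃3   ·   R                     ┃   
        ┃    │                         ┃   
        ┃4   ·                         ┃   


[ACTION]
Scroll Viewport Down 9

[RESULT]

        ┃   0 1 2 3 4 5 6 7            ┃   
        ┃0  [.]  ·   · ─ ·             ┃   
        ┃        │                     ┃   
        ┃1       ·                     ┃   
        ┃                              ┃   
        ┃2       B       · ─ ·   B     ┃   
        ┃                              ┃   
        ┃3   ·   R                     ┃   
        ┃    │                         ┃   
        ┃4   ·                         ┃   
        ┃Cursor: (0,0)                 ┃   
        ┃                              ┃   
        ┃                              ┃   
        ┃                              ┃   
        ┃                              ┃   
        ┃                              ┃   
        ┗━━━━━━━━━━━━━━━━━━━━━━━━━━━━━━┛   


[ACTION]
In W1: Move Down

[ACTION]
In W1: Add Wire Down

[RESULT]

        ┃   0 1 2 3 4 5 6 7            ┃   
        ┃0       ·   · ─ ·             ┃   
        ┃        │                     ┃   
        ┃1  [.]  ·                     ┃   
        ┃    │                         ┃   
        ┃2   ·   B       · ─ ·   B     ┃   
        ┃                              ┃   
        ┃3   ·   R                     ┃   
        ┃    │                         ┃   
        ┃4   ·                         ┃   
        ┃Cursor: (1,0)                 ┃   
        ┃                              ┃   
        ┃                              ┃   
        ┃                              ┃   
        ┃                              ┃   
        ┃                              ┃   
        ┗━━━━━━━━━━━━━━━━━━━━━━━━━━━━━━┛   


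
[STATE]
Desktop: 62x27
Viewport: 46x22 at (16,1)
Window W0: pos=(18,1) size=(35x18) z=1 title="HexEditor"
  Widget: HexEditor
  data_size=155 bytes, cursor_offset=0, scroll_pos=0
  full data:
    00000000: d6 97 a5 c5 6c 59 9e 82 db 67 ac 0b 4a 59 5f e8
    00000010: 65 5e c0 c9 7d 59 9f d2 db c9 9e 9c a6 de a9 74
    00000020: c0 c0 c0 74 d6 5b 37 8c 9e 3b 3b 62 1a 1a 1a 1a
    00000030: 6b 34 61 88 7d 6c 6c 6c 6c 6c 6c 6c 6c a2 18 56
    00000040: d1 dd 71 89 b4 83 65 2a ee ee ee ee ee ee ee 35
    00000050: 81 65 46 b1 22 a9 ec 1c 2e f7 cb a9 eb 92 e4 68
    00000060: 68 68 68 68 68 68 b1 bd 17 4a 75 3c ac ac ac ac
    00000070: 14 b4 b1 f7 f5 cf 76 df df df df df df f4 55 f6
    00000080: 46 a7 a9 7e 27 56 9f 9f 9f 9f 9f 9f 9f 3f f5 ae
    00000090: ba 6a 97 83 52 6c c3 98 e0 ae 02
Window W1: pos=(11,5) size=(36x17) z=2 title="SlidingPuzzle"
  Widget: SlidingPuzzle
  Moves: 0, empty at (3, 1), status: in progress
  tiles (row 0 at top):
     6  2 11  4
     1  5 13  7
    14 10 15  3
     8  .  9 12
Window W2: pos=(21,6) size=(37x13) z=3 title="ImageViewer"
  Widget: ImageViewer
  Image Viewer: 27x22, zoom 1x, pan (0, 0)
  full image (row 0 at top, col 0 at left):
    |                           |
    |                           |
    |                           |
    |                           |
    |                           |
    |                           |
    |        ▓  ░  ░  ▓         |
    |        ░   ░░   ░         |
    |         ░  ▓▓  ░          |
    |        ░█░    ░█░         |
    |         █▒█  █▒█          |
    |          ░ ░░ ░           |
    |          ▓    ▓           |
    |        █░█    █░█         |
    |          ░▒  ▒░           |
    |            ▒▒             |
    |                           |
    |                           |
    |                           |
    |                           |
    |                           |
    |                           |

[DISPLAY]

  ┏━━━━━━━━━━━━━━━━━━━━━━━━━━━━━━━━━┓         
  ┃ HexEditor                       ┃         
  ┠─────────────────────────────────┨         
  ┃00000000  D6 97 a5 c5 6c 59 9e 82┃         
━━━━━━━━━━━━━━━━━━━━━━━━━━━━━━┓9f d2┃         
dingP┏━━━━━━━━━━━━━━━━━━━━━━━━━━━━━━━━━━━┓    
─────┃ ImageViewer                       ┃    
─┬───┠───────────────────────────────────┨    
 │  2┃                                   ┃    
─┼───┃                                   ┃    
 │  5┃                                   ┃    
─┼───┃                                   ┃    
 │ 10┃                                   ┃    
─┼───┃                                   ┃    
 │   ┃        ▓  ░  ░  ▓                 ┃    
─┴───┃        ░   ░░   ░                 ┃    
s: 0 ┃         ░  ▓▓  ░                  ┃    
     ┗━━━━━━━━━━━━━━━━━━━━━━━━━━━━━━━━━━━┛    
                              ┃               
                              ┃               
━━━━━━━━━━━━━━━━━━━━━━━━━━━━━━┛               
                                              


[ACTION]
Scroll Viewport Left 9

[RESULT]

           ┏━━━━━━━━━━━━━━━━━━━━━━━━━━━━━━━━━┓
           ┃ HexEditor                       ┃
           ┠─────────────────────────────────┨
           ┃00000000  D6 97 a5 c5 6c 59 9e 82┃
    ┏━━━━━━━━━━━━━━━━━━━━━━━━━━━━━━━━━━┓9f d2┃
    ┃ SlidingP┏━━━━━━━━━━━━━━━━━━━━━━━━━━━━━━━
    ┠─────────┃ ImageViewer                   
    ┃┌────┬───┠───────────────────────────────
    ┃│  6 │  2┃                               
    ┃├────┼───┃                               
    ┃│  1 │  5┃                               
    ┃├────┼───┃                               
    ┃│ 14 │ 10┃                               
    ┃├────┼───┃                               
    ┃│  8 │   ┃        ▓  ░  ░  ▓             
    ┃└────┴───┃        ░   ░░   ░             
    ┃Moves: 0 ┃         ░  ▓▓  ░              
    ┃         ┗━━━━━━━━━━━━━━━━━━━━━━━━━━━━━━━
    ┃                                  ┃      
    ┃                                  ┃      
    ┗━━━━━━━━━━━━━━━━━━━━━━━━━━━━━━━━━━┛      
                                              


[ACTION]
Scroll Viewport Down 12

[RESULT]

    ┏━━━━━━━━━━━━━━━━━━━━━━━━━━━━━━━━━━┓9f d2┃
    ┃ SlidingP┏━━━━━━━━━━━━━━━━━━━━━━━━━━━━━━━
    ┠─────────┃ ImageViewer                   
    ┃┌────┬───┠───────────────────────────────
    ┃│  6 │  2┃                               
    ┃├────┼───┃                               
    ┃│  1 │  5┃                               
    ┃├────┼───┃                               
    ┃│ 14 │ 10┃                               
    ┃├────┼───┃                               
    ┃│  8 │   ┃        ▓  ░  ░  ▓             
    ┃└────┴───┃        ░   ░░   ░             
    ┃Moves: 0 ┃         ░  ▓▓  ░              
    ┃         ┗━━━━━━━━━━━━━━━━━━━━━━━━━━━━━━━
    ┃                                  ┃      
    ┃                                  ┃      
    ┗━━━━━━━━━━━━━━━━━━━━━━━━━━━━━━━━━━┛      
                                              
                                              
                                              
                                              
                                              


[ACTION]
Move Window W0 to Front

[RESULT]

    ┏━━━━━━┃00000010  65 5e c0 c9 7d 59 9f d2┃
    ┃ Slidi┃00000020  c0 c0 c0 74 d6 5b 37 8c┃
    ┠──────┃00000030  6b 34 61 88 7d 6c 6c 6c┃
    ┃┌────┬┃00000040  d1 dd 71 89 b4 83 65 2a┃
    ┃│  6 │┃00000050  81 65 46 b1 22 a9 ec 1c┃
    ┃├────┼┃00000060  68 68 68 68 68 68 b1 bd┃
    ┃│  1 │┃00000070  14 b4 b1 f7 f5 cf 76 df┃
    ┃├────┼┃00000080  46 a7 a9 7e 27 56 9f 9f┃
    ┃│ 14 │┃00000090  ba 6a 97 83 52 6c c3 98┃
    ┃├────┼┃                                 ┃
    ┃│  8 │┃                                 ┃
    ┃└────┴┃                                 ┃
    ┃Moves:┃                                 ┃
    ┃      ┗━━━━━━━━━━━━━━━━━━━━━━━━━━━━━━━━━┛
    ┃                                  ┃      
    ┃                                  ┃      
    ┗━━━━━━━━━━━━━━━━━━━━━━━━━━━━━━━━━━┛      
                                              
                                              
                                              
                                              
                                              


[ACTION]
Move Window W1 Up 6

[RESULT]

    ┃├────┼┃00000010  65 5e c0 c9 7d 59 9f d2┃
    ┃│  1 │┃00000020  c0 c0 c0 74 d6 5b 37 8c┃
    ┃├────┼┃00000030  6b 34 61 88 7d 6c 6c 6c┃
    ┃│ 14 │┃00000040  d1 dd 71 89 b4 83 65 2a┃
    ┃├────┼┃00000050  81 65 46 b1 22 a9 ec 1c┃
    ┃│  8 │┃00000060  68 68 68 68 68 68 b1 bd┃
    ┃└────┴┃00000070  14 b4 b1 f7 f5 cf 76 df┃
    ┃Moves:┃00000080  46 a7 a9 7e 27 56 9f 9f┃
    ┃      ┃00000090  ba 6a 97 83 52 6c c3 98┃
    ┃      ┃                                 ┃
    ┃      ┃                                 ┃
    ┗━━━━━━┃                                 ┃
           ┃                                 ┃
           ┗━━━━━━━━━━━━━━━━━━━━━━━━━━━━━━━━━┛
                                              
                                              
                                              
                                              
                                              
                                              
                                              
                                              
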